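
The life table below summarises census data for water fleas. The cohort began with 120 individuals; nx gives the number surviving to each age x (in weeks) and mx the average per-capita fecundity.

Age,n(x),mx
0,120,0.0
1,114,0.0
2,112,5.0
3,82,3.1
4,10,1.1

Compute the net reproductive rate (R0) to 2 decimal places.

lx = nx/n0 = nx/120: 1, 0.95, 0.93333…, 0.68333…, 0.08333…
lx·mx by age: 0, 0, 4.666667…, 2.118333…, 0.091667…
R0 = Σ lx·mx = 6.876667… → 6.88

6.88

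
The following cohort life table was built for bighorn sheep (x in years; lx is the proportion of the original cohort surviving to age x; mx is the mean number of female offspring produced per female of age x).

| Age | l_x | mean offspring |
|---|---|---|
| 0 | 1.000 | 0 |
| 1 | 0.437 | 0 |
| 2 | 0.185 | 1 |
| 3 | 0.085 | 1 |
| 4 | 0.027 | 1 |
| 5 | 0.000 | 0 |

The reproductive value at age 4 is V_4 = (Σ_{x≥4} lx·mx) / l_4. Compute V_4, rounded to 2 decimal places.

lx·mx for x ≥ 4: 0.027, 0 → sum = 0.027
V_4 = 0.027 / l_4 = 0.027 / 0.027 = 1 → 1.00

1.00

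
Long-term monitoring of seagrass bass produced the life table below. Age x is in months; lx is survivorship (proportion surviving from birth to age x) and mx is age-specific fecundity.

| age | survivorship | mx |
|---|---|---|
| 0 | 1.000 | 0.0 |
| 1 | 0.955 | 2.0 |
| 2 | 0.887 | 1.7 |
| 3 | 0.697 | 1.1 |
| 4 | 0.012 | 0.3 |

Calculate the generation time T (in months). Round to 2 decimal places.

lx·mx: 0, 1.91, 1.5079, 0.7667, 0.0036 → R0 = 4.1882
x·lx·mx: 0, 1.91, 3.0158, 2.3001, 0.0144 → Σ = 7.2403
T = 7.2403 / 4.1882 = 1.728738… → 1.73

1.73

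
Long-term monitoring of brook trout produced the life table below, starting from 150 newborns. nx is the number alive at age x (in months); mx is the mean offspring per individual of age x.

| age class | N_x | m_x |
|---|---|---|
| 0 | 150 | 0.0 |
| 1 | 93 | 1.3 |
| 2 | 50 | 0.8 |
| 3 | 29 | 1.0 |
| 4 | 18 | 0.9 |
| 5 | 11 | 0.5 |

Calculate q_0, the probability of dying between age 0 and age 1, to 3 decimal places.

lx = nx/n0 = nx/150: 1, 0.62, 0.33333…, 0.19333…, 0.12, 0.07333…
q_0 = (l_0 − l_1) / l_0 = (1 − 0.62) / 1
     = 0.38 / 1 = 0.38 → 0.380

0.380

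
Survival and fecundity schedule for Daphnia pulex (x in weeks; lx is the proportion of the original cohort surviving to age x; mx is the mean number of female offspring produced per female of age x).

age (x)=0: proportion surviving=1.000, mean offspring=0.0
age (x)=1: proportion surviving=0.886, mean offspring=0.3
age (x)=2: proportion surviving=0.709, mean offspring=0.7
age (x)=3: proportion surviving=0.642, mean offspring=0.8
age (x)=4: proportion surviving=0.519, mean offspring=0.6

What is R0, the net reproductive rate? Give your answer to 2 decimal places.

1.59

lx·mx by age: 0, 0.2658, 0.4963, 0.5136, 0.3114
R0 = Σ lx·mx = 1.5871 → 1.59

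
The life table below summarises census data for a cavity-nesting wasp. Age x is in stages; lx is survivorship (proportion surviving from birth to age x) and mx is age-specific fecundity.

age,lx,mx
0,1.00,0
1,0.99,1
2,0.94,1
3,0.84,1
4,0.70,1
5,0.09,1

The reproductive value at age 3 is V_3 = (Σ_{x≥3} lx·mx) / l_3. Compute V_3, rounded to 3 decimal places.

lx·mx for x ≥ 3: 0.84, 0.7, 0.09 → sum = 1.63
V_3 = 1.63 / l_3 = 1.63 / 0.84 = 1.940476… → 1.940

1.940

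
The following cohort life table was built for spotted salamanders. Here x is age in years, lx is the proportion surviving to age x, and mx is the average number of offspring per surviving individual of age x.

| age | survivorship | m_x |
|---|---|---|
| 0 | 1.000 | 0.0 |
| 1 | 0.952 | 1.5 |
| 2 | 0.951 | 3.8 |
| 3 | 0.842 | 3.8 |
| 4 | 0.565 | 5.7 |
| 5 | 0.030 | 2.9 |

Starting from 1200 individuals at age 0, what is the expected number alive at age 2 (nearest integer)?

Expected survivors = N0 · l_2 = 1200 × 0.951 = 1141.2 → 1141

1141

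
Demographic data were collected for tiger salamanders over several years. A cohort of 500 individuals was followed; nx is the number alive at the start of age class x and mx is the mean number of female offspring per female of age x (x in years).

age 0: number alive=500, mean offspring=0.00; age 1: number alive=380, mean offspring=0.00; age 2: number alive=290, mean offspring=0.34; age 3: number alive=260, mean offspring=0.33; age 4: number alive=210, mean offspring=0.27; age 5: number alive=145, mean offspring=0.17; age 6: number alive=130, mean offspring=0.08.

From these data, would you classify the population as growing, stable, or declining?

lx = nx/n0 = nx/500: 1, 0.76, 0.58, 0.52, 0.42, 0.29, 0.26
R0 = Σ lx·mx = 0 + 0 + 0.1972 + 0.1716 + 0.1134 + 0.0493 + 0.0208 = 0.5523
R0 < 1, so the population is declining.

declining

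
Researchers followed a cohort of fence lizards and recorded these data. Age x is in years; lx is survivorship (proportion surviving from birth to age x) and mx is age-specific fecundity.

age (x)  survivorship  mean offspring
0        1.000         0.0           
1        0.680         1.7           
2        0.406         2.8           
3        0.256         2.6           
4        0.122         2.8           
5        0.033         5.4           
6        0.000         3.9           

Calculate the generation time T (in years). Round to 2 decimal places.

2.21

lx·mx: 0, 1.156, 1.1368, 0.6656, 0.3416, 0.1782, 0 → R0 = 3.4782
x·lx·mx: 0, 1.156, 2.2736, 1.9968, 1.3664, 0.891, 0 → Σ = 7.6838
T = 7.6838 / 3.4782 = 2.209131… → 2.21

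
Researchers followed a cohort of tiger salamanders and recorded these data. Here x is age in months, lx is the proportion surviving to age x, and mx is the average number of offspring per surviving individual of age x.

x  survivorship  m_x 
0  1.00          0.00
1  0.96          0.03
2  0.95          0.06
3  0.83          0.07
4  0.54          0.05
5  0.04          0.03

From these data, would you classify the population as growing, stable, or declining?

declining

R0 = Σ lx·mx = 0 + 0.0288 + 0.057 + 0.0581 + 0.027 + 0.0012 = 0.1721
R0 < 1, so the population is declining.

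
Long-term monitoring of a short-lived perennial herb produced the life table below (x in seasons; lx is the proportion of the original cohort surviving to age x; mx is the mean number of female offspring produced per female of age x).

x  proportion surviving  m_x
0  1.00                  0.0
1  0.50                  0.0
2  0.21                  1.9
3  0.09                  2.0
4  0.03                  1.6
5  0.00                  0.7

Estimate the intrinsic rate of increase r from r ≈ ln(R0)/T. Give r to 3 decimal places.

R0 = Σ lx·mx = 0 + 0 + 0.399 + 0.18 + 0.048 + 0 = 0.627
Σ x·lx·mx = 1.53; T = 1.53/0.627 = 2.44019…
r ≈ ln(R0)/T = ln(0.627)/2.44019… = -0.1913… → -0.191

-0.191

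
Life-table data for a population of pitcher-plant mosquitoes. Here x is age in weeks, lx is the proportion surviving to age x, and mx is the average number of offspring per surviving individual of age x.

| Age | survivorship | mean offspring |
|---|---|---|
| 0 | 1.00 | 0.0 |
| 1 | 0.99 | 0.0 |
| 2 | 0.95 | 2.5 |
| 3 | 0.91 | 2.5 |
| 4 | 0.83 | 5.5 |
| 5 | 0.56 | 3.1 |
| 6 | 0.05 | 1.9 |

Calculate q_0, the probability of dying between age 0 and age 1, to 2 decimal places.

q_0 = (l_0 − l_1) / l_0 = (1 − 0.99) / 1
     = 0.01 / 1 = 0.01 → 0.01

0.01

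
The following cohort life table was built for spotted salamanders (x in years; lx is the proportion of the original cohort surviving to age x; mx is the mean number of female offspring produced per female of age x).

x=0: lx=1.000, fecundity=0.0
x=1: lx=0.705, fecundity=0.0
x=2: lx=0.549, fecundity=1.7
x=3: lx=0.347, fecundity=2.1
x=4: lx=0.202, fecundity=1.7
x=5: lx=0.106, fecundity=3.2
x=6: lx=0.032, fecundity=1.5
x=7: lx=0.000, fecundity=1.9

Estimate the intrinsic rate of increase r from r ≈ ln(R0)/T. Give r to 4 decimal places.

R0 = Σ lx·mx = 0 + 0 + 0.9333 + 0.7287 + 0.3434 + 0.3392 + 0.048 + 0 = 2.3926
Σ x·lx·mx = 7.4103; T = 7.4103/2.3926 = 3.09717…
r ≈ ln(R0)/T = ln(2.3926)/3.09717… = 0.28167… → 0.2817

0.2817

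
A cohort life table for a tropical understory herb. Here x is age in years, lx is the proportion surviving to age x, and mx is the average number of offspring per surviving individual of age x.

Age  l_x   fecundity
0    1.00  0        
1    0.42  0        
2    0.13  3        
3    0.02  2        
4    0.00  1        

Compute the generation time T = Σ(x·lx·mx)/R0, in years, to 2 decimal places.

2.09

lx·mx: 0, 0, 0.39, 0.04, 0 → R0 = 0.43
x·lx·mx: 0, 0, 0.78, 0.12, 0 → Σ = 0.9
T = 0.9 / 0.43 = 2.093023… → 2.09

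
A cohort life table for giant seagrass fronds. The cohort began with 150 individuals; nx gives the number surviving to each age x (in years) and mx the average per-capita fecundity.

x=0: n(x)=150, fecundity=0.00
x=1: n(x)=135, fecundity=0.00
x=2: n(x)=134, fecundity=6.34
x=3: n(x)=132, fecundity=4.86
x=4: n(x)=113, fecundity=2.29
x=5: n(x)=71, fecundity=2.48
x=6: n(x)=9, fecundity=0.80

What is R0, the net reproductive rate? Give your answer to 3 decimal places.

lx = nx/n0 = nx/150: 1, 0.9, 0.89333…, 0.88, 0.75333…, 0.47333…, 0.06
lx·mx by age: 0, 0, 5.663733…, 4.2768, 1.725133…, 1.173867…, 0.048
R0 = Σ lx·mx = 12.887533… → 12.888

12.888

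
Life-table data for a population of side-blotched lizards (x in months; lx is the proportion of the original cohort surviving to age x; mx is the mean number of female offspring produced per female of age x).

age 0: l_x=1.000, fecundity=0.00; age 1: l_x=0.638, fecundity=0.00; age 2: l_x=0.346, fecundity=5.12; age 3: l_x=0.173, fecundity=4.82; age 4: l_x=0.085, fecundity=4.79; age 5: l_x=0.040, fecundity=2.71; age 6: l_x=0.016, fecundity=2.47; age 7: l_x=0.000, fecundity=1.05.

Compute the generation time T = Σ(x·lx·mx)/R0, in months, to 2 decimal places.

2.67

lx·mx: 0, 0, 1.77152, 0.83386, 0.40715, 0.1084, 0.03952, 0 → R0 = 3.16045
x·lx·mx: 0, 0, 3.54304, 2.50158, 1.6286, 0.542, 0.23712, 0 → Σ = 8.45234
T = 8.45234 / 3.16045 = 2.67441… → 2.67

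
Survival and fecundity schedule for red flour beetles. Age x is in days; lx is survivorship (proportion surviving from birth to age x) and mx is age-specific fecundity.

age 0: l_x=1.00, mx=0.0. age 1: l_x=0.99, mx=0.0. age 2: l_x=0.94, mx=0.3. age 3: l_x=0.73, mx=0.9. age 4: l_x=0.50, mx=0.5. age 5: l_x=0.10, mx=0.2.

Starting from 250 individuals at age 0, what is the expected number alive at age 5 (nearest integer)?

25

Expected survivors = N0 · l_5 = 250 × 0.10 = 25 → 25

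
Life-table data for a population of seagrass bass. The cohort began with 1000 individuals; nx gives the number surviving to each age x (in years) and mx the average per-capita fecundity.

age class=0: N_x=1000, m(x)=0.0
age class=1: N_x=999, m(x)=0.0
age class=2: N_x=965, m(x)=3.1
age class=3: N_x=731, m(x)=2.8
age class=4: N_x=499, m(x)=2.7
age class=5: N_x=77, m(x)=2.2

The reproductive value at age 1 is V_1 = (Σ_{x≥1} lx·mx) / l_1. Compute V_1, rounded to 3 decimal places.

lx = nx/n0 = nx/1000: 1, 0.999, 0.965, 0.731, 0.499, 0.077
lx·mx for x ≥ 1: 0, 2.9915, 2.0468, 1.3473, 0.1694 → sum = 6.555
V_1 = 6.555 / l_1 = 6.555 / 0.999 = 6.561562… → 6.562

6.562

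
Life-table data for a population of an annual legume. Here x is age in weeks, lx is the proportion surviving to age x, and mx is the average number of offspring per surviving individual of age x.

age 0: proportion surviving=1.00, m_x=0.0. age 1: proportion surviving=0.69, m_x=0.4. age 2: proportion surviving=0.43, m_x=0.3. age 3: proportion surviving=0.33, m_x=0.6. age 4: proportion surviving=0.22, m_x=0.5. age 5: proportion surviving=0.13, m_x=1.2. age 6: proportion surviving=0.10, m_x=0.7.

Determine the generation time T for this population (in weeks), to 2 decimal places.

lx·mx: 0, 0.276, 0.129, 0.198, 0.11, 0.156, 0.07 → R0 = 0.939
x·lx·mx: 0, 0.276, 0.258, 0.594, 0.44, 0.78, 0.42 → Σ = 2.768
T = 2.768 / 0.939 = 2.947817… → 2.95

2.95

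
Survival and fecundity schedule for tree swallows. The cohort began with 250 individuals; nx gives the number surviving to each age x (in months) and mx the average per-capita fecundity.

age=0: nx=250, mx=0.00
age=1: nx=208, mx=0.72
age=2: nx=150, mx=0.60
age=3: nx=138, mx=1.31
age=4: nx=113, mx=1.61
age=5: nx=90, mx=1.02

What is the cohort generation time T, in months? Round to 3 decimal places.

lx = nx/n0 = nx/250: 1, 0.832, 0.6, 0.552, 0.452, 0.36
lx·mx: 0, 0.59904, 0.36, 0.72312, 0.72772, 0.3672 → R0 = 2.77708
x·lx·mx: 0, 0.59904, 0.72, 2.16936, 2.91088, 1.836 → Σ = 8.23528
T = 8.23528 / 2.77708 = 2.965446… → 2.965

2.965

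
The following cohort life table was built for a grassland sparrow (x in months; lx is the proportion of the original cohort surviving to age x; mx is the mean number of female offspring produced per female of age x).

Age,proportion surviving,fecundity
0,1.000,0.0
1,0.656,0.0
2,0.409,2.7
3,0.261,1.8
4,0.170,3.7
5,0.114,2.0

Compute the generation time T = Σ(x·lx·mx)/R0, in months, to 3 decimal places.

2.992

lx·mx: 0, 0, 1.1043, 0.4698, 0.629, 0.228 → R0 = 2.4311
x·lx·mx: 0, 0, 2.2086, 1.4094, 2.516, 1.14 → Σ = 7.274
T = 7.274 / 2.4311 = 2.992061… → 2.992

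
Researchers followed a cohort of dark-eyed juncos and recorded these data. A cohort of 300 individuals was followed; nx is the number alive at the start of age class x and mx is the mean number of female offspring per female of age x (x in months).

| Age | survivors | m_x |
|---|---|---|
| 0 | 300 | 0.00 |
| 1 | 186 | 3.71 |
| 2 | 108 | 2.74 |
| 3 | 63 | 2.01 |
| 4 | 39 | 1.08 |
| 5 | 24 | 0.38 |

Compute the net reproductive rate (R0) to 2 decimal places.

3.88

lx = nx/n0 = nx/300: 1, 0.62, 0.36, 0.21, 0.13, 0.08
lx·mx by age: 0, 2.3002, 0.9864, 0.4221, 0.1404, 0.0304
R0 = Σ lx·mx = 3.8795 → 3.88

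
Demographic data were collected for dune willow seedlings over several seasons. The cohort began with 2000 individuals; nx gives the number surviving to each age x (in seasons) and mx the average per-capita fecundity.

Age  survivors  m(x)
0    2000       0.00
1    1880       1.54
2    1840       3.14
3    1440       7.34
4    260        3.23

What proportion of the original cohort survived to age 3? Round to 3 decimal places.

l_3 = n_3/n_0 = 1440/2000 = 0.72 → 0.720

0.720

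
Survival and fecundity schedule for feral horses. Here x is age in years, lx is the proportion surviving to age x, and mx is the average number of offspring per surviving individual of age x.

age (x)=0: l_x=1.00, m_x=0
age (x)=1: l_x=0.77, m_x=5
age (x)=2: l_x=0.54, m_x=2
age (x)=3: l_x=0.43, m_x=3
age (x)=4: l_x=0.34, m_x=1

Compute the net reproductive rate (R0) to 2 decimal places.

lx·mx by age: 0, 3.85, 1.08, 1.29, 0.34
R0 = Σ lx·mx = 6.56 → 6.56

6.56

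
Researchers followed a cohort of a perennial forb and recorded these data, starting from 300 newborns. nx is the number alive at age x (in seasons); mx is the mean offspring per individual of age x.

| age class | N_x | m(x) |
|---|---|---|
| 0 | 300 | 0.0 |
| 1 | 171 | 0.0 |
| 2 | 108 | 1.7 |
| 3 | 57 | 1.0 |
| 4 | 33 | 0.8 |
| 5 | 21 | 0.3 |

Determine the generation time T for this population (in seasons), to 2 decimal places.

2.47

lx = nx/n0 = nx/300: 1, 0.57, 0.36, 0.19, 0.11, 0.07
lx·mx: 0, 0, 0.612, 0.19, 0.088, 0.021 → R0 = 0.911
x·lx·mx: 0, 0, 1.224, 0.57, 0.352, 0.105 → Σ = 2.251
T = 2.251 / 0.911 = 2.470911… → 2.47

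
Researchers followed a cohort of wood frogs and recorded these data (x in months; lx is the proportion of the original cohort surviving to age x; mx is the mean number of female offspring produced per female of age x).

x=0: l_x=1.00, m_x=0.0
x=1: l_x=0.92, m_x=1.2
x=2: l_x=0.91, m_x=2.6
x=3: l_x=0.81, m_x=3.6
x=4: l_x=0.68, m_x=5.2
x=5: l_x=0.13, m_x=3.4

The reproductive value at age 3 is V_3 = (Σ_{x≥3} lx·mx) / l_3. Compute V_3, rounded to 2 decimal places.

8.51

lx·mx for x ≥ 3: 2.916, 3.536, 0.442 → sum = 6.894
V_3 = 6.894 / l_3 = 6.894 / 0.81 = 8.511111… → 8.51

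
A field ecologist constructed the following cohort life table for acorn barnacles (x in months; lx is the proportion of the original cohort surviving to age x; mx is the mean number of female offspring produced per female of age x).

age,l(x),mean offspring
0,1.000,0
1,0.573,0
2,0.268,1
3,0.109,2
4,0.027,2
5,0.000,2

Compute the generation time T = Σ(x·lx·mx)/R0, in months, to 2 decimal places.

lx·mx: 0, 0, 0.268, 0.218, 0.054, 0 → R0 = 0.54
x·lx·mx: 0, 0, 0.536, 0.654, 0.216, 0 → Σ = 1.406
T = 1.406 / 0.54 = 2.603704… → 2.60

2.60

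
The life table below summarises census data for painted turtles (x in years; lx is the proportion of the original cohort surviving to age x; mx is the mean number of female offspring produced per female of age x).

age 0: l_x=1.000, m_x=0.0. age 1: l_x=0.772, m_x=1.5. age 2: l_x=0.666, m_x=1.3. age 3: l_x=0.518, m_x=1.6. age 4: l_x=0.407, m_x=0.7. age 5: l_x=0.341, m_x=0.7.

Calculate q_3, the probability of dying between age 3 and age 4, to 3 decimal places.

0.214

q_3 = (l_3 − l_4) / l_3 = (0.518 − 0.407) / 0.518
     = 0.111 / 0.518 = 0.214286… → 0.214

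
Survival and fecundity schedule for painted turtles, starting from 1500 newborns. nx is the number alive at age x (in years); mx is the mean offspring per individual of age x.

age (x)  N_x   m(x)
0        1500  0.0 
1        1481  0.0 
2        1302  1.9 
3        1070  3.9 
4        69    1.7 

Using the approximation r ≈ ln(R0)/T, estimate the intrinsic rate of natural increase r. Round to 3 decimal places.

lx = nx/n0 = nx/1500: 1, 0.98733…, 0.868, 0.71333…, 0.046
R0 = Σ lx·mx = 0 + 0 + 1.6492 + 2.782… + 0.0782 = 4.5094…
Σ x·lx·mx = 11.9572…; T = 11.9572…/4.5094… = 2.65162…
r ≈ ln(R0)/T = ln(4.5094…)/2.65162… = 0.56802… → 0.568

0.568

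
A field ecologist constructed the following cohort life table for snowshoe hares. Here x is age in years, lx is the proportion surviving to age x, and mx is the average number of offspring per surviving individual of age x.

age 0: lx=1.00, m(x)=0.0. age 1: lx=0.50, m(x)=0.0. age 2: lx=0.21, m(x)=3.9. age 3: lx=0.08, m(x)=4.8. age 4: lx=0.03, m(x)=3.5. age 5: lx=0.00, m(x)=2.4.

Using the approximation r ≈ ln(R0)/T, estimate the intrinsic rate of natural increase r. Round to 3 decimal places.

R0 = Σ lx·mx = 0 + 0 + 0.819 + 0.384 + 0.105 + 0 = 1.308
Σ x·lx·mx = 3.21; T = 3.21/1.308 = 2.45413…
r ≈ ln(R0)/T = ln(1.308)/2.45413… = 0.10941… → 0.109

0.109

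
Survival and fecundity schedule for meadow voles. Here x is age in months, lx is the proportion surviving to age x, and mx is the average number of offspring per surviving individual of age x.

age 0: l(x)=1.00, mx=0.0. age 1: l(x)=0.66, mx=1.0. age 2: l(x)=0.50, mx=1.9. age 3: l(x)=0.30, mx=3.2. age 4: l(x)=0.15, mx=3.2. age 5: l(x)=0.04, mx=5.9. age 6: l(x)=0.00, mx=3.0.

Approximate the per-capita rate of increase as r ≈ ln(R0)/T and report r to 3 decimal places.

R0 = Σ lx·mx = 0 + 0.66 + 0.95 + 0.96 + 0.48 + 0.236 + 0 = 3.286
Σ x·lx·mx = 8.54; T = 8.54/3.286 = 2.5989…
r ≈ ln(R0)/T = ln(3.286)/2.5989… = 0.45776… → 0.458

0.458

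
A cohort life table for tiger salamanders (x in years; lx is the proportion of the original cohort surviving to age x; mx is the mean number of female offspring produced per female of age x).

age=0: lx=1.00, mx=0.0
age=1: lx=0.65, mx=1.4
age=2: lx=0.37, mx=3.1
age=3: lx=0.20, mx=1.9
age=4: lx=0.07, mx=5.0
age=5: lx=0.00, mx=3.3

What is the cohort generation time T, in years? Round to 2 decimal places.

lx·mx: 0, 0.91, 1.147, 0.38, 0.35, 0 → R0 = 2.787
x·lx·mx: 0, 0.91, 2.294, 1.14, 1.4, 0 → Σ = 5.744
T = 5.744 / 2.787 = 2.060997… → 2.06

2.06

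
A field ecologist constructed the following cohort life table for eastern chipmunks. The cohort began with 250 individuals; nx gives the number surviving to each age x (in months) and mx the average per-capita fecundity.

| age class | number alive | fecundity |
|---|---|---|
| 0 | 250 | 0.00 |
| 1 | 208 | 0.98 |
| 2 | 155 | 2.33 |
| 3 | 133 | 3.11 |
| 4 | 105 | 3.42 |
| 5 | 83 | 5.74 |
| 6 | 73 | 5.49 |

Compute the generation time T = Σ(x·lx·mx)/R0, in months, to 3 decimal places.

lx = nx/n0 = nx/250: 1, 0.832, 0.62, 0.532, 0.42, 0.332, 0.292
lx·mx: 0, 0.81536, 1.4446, 1.65452, 1.4364, 1.90568, 1.60308 → R0 = 8.85964
x·lx·mx: 0, 0.81536, 2.8892, 4.96356, 5.7456, 9.5284, 9.61848 → Σ = 33.5606
T = 33.5606 / 8.85964 = 3.788032… → 3.788

3.788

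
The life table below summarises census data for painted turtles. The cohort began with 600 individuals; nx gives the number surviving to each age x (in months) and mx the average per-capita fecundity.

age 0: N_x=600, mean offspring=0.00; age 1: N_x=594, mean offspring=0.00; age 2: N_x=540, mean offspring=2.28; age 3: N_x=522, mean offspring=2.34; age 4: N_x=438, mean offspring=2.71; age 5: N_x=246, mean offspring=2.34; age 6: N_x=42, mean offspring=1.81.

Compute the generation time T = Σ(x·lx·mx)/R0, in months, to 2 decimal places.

lx = nx/n0 = nx/600: 1, 0.99, 0.9, 0.87, 0.73, 0.41, 0.07
lx·mx: 0, 0, 2.052, 2.0358, 1.9783, 0.9594, 0.1267 → R0 = 7.1522
x·lx·mx: 0, 0, 4.104, 6.1074, 7.9132, 4.797, 0.7602 → Σ = 23.6818
T = 23.6818 / 7.1522 = 3.311121… → 3.31

3.31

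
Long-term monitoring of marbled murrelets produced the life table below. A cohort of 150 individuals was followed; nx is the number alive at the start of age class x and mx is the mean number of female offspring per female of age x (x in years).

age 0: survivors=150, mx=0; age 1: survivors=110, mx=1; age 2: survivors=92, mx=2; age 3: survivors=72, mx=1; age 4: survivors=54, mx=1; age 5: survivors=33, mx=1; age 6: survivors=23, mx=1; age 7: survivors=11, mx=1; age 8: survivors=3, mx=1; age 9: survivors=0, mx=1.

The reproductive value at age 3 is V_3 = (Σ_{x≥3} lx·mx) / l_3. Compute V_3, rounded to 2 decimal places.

2.72

lx = nx/n0 = nx/150: 1, 0.73333…, 0.61333…, 0.48, 0.36, 0.22, 0.15333…, 0.07333…, 0.02, 0
lx·mx for x ≥ 3: 0.48, 0.36, 0.22, 0.153333…, 0.073333…, 0.02, 0 → sum = 1.306667…
V_3 = 1.306667… / l_3 = 1.306667… / 0.48 = 2.722222… → 2.72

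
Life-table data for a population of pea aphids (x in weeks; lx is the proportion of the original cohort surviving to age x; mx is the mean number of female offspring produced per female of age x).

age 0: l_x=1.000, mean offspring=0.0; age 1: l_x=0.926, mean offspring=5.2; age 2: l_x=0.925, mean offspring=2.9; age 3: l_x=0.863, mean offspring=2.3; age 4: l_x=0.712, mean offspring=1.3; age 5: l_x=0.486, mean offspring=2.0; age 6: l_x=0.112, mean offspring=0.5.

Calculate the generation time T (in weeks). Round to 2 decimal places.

lx·mx: 0, 4.8152, 2.6825, 1.9849, 0.9256, 0.972, 0.056 → R0 = 11.4362
x·lx·mx: 0, 4.8152, 5.365, 5.9547, 3.7024, 4.86, 0.336 → Σ = 25.0333
T = 25.0333 / 11.4362 = 2.188953… → 2.19

2.19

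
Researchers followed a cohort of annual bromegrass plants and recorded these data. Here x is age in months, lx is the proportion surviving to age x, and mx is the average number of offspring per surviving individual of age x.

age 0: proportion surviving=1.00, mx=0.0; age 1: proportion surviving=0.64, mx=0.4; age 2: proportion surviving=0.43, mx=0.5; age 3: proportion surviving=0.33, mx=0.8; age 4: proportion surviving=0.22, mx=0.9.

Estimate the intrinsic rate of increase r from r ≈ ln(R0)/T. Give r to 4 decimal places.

R0 = Σ lx·mx = 0 + 0.256 + 0.215 + 0.264 + 0.198 = 0.933
Σ x·lx·mx = 2.27; T = 2.27/0.933 = 2.43301…
r ≈ ln(R0)/T = ln(0.933)/2.43301… = -0.028504… → -0.0285

-0.0285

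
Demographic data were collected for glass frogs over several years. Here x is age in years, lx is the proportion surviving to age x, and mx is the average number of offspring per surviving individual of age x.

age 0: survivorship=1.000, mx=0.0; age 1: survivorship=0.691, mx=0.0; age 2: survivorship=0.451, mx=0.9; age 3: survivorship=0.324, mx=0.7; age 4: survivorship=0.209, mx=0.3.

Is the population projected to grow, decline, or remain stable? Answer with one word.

R0 = Σ lx·mx = 0 + 0 + 0.4059 + 0.2268 + 0.0627 = 0.6954
R0 < 1, so the population is declining.

declining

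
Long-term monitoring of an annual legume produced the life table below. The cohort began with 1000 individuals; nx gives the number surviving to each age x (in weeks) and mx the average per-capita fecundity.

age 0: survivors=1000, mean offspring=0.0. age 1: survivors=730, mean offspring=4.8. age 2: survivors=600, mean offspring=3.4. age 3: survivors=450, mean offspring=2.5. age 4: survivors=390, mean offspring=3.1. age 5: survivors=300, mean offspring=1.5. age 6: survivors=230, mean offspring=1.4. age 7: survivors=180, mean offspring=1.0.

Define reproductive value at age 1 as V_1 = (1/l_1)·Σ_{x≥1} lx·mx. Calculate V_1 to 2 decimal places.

lx = nx/n0 = nx/1000: 1, 0.73, 0.6, 0.45, 0.39, 0.3, 0.23, 0.18
lx·mx for x ≥ 1: 3.504, 2.04, 1.125, 1.209, 0.45, 0.322, 0.18 → sum = 8.83
V_1 = 8.83 / l_1 = 8.83 / 0.73 = 12.09589… → 12.10

12.10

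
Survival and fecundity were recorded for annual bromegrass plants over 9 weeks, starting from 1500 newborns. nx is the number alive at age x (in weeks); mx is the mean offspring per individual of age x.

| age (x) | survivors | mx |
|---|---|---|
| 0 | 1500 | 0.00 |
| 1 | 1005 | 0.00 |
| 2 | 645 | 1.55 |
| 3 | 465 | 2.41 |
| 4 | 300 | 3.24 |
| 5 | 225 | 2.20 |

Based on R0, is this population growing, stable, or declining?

lx = nx/n0 = nx/1500: 1, 0.67, 0.43, 0.31, 0.2, 0.15
R0 = Σ lx·mx = 0 + 0 + 0.6665 + 0.7471 + 0.648 + 0.33 = 2.3916
R0 > 1, so the population is growing.

growing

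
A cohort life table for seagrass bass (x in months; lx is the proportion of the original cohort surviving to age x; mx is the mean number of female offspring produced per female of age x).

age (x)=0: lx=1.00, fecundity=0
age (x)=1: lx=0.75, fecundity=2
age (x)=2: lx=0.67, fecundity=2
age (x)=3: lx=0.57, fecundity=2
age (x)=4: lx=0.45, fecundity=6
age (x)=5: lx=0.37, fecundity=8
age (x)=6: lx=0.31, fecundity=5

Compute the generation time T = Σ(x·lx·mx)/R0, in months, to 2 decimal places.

lx·mx: 0, 1.5, 1.34, 1.14, 2.7, 2.96, 1.55 → R0 = 11.19
x·lx·mx: 0, 1.5, 2.68, 3.42, 10.8, 14.8, 9.3 → Σ = 42.5
T = 42.5 / 11.19 = 3.798034… → 3.80

3.80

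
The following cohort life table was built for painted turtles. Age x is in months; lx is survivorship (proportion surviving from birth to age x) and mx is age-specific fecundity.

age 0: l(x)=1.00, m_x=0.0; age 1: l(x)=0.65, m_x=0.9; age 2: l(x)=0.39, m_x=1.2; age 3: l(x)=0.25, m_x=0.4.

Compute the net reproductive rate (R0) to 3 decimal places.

1.153

lx·mx by age: 0, 0.585, 0.468, 0.1
R0 = Σ lx·mx = 1.153 → 1.153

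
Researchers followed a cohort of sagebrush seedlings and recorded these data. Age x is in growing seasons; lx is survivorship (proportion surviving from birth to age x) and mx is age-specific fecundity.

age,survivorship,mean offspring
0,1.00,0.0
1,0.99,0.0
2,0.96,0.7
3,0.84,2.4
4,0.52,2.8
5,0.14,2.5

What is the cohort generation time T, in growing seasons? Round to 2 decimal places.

lx·mx: 0, 0, 0.672, 2.016, 1.456, 0.35 → R0 = 4.494
x·lx·mx: 0, 0, 1.344, 6.048, 5.824, 1.75 → Σ = 14.966
T = 14.966 / 4.494 = 3.330218… → 3.33

3.33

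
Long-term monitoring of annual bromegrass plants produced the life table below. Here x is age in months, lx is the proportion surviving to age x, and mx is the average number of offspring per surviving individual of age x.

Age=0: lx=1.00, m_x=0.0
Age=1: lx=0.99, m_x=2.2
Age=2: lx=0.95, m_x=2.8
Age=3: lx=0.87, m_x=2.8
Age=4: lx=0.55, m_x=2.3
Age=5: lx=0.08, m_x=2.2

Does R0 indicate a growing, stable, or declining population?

growing

R0 = Σ lx·mx = 0 + 2.178 + 2.66 + 2.436 + 1.265 + 0.176 = 8.715
R0 > 1, so the population is growing.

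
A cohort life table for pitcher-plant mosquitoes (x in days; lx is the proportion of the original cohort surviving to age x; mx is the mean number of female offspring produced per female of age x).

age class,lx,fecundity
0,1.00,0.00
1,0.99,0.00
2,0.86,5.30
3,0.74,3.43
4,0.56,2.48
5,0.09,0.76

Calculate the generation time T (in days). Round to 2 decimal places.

2.65

lx·mx: 0, 0, 4.558, 2.5382, 1.3888, 0.0684 → R0 = 8.5534
x·lx·mx: 0, 0, 9.116, 7.6146, 5.5552, 0.342 → Σ = 22.6278
T = 22.6278 / 8.5534 = 2.645474… → 2.65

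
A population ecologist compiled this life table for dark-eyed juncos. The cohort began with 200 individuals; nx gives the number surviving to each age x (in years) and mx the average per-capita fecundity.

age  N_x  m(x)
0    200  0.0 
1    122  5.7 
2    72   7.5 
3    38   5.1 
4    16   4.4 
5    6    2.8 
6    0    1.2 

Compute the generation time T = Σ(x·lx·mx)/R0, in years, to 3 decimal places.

lx = nx/n0 = nx/200: 1, 0.61, 0.36, 0.19, 0.08, 0.03, 0
lx·mx: 0, 3.477, 2.7, 0.969, 0.352, 0.084, 0 → R0 = 7.582
x·lx·mx: 0, 3.477, 5.4, 2.907, 1.408, 0.42, 0 → Σ = 13.612
T = 13.612 / 7.582 = 1.795305… → 1.795

1.795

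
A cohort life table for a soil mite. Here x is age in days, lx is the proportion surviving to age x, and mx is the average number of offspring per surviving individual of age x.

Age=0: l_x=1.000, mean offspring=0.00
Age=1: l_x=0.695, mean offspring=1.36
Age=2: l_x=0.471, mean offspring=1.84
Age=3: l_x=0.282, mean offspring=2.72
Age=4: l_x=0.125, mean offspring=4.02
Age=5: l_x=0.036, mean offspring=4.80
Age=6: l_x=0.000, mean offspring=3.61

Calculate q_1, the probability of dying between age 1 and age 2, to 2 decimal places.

0.32

q_1 = (l_1 − l_2) / l_1 = (0.695 − 0.471) / 0.695
     = 0.224 / 0.695 = 0.322302… → 0.32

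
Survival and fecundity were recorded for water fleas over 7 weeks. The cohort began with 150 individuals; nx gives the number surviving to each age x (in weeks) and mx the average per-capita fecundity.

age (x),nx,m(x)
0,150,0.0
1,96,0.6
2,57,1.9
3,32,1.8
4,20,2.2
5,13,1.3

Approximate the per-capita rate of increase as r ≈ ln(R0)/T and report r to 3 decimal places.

lx = nx/n0 = nx/150: 1, 0.64, 0.38, 0.21333…, 0.13333…, 0.08667…
R0 = Σ lx·mx = 0 + 0.384 + 0.722 + 0.384… + 0.29333… + 0.11267… = 1.896…
Σ x·lx·mx = 4.716667…; T = 4.716667…/1.896… = 2.48769…
r ≈ ln(R0)/T = ln(1.896…)/2.48769… = 0.25716… → 0.257

0.257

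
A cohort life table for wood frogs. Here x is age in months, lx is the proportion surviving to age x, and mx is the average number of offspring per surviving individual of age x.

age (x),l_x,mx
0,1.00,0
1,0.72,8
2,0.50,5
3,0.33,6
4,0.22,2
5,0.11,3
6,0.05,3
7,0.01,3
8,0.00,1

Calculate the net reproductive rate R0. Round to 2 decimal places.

11.19

lx·mx by age: 0, 5.76, 2.5, 1.98, 0.44, 0.33, 0.15, 0.03, 0
R0 = Σ lx·mx = 11.19 → 11.19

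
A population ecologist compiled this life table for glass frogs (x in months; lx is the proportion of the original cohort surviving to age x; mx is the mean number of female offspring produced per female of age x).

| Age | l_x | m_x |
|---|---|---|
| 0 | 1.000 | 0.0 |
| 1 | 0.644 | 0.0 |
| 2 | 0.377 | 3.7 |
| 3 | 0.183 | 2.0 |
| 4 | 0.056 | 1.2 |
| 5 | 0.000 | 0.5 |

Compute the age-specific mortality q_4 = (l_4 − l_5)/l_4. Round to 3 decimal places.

q_4 = (l_4 − l_5) / l_4 = (0.056 − 0) / 0.056
     = 0.056 / 0.056 = 1 → 1.000

1.000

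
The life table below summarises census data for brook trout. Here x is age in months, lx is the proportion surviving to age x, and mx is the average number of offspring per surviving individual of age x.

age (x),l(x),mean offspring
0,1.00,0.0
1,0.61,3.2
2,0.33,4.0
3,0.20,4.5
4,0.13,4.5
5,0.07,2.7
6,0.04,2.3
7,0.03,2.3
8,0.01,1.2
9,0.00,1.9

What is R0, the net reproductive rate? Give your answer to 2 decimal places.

5.12

lx·mx by age: 0, 1.952, 1.32, 0.9, 0.585, 0.189, 0.092, 0.069, 0.012, 0
R0 = Σ lx·mx = 5.119 → 5.12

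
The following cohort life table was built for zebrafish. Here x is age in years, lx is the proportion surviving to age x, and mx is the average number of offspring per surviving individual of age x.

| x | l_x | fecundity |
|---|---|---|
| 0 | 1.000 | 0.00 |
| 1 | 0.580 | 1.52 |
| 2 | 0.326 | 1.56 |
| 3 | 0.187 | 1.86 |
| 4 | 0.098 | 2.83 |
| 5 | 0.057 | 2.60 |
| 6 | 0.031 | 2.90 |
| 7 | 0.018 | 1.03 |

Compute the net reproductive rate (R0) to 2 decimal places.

2.27

lx·mx by age: 0, 0.8816, 0.50856, 0.34782, 0.27734, 0.1482, 0.0899, 0.01854
R0 = Σ lx·mx = 2.27196 → 2.27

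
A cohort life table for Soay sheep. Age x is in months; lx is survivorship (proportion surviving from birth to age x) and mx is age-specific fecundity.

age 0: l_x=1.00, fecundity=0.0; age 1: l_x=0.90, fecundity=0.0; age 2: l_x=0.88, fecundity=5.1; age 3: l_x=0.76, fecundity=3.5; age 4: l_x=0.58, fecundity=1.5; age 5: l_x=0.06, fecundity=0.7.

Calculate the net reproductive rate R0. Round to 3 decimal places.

lx·mx by age: 0, 0, 4.488, 2.66, 0.87, 0.042
R0 = Σ lx·mx = 8.06 → 8.060

8.060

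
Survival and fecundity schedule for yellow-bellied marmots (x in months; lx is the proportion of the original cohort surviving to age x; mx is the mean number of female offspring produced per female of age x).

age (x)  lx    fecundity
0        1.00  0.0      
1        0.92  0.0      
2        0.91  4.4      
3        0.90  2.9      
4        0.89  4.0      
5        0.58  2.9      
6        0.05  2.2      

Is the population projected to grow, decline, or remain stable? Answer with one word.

R0 = Σ lx·mx = 0 + 0 + 4.004 + 2.61 + 3.56 + 1.682 + 0.11 = 11.966
R0 > 1, so the population is growing.

growing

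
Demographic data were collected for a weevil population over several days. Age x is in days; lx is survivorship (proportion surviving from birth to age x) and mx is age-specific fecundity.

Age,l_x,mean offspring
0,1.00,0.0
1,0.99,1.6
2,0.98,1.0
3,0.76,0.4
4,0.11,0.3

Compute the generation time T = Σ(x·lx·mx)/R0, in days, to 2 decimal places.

lx·mx: 0, 1.584, 0.98, 0.304, 0.033 → R0 = 2.901
x·lx·mx: 0, 1.584, 1.96, 0.912, 0.132 → Σ = 4.588
T = 4.588 / 2.901 = 1.581524… → 1.58

1.58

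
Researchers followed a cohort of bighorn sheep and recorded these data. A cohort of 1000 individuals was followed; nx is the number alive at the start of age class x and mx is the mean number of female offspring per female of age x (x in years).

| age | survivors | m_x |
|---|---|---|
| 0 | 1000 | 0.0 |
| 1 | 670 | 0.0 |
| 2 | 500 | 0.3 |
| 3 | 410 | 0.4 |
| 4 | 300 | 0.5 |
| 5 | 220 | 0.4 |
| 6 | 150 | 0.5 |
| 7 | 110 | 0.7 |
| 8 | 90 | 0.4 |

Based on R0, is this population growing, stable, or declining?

lx = nx/n0 = nx/1000: 1, 0.67, 0.5, 0.41, 0.3, 0.22, 0.15, 0.11, 0.09
R0 = Σ lx·mx = 0 + 0 + 0.15 + 0.164 + 0.15 + 0.088 + 0.075 + 0.077 + 0.036 = 0.74
R0 < 1, so the population is declining.

declining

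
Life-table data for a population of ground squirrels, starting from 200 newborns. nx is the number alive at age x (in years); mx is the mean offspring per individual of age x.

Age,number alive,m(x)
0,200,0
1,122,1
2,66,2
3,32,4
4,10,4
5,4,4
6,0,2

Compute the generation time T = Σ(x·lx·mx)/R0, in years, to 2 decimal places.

2.31

lx = nx/n0 = nx/200: 1, 0.61, 0.33, 0.16, 0.05, 0.02, 0
lx·mx: 0, 0.61, 0.66, 0.64, 0.2, 0.08, 0 → R0 = 2.19
x·lx·mx: 0, 0.61, 1.32, 1.92, 0.8, 0.4, 0 → Σ = 5.05
T = 5.05 / 2.19 = 2.305936… → 2.31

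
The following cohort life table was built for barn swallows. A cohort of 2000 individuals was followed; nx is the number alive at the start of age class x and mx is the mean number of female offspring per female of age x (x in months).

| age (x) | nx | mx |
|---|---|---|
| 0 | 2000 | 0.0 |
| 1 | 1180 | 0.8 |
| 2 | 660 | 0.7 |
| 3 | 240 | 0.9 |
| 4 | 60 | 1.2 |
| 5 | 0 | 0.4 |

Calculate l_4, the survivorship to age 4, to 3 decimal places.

l_4 = n_4/n_0 = 60/2000 = 0.03 → 0.030

0.030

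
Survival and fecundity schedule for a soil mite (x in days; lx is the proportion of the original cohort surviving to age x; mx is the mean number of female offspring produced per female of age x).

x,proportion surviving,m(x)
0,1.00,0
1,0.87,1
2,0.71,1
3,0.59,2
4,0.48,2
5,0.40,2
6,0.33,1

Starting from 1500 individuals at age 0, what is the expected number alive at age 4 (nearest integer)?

Expected survivors = N0 · l_4 = 1500 × 0.48 = 720 → 720

720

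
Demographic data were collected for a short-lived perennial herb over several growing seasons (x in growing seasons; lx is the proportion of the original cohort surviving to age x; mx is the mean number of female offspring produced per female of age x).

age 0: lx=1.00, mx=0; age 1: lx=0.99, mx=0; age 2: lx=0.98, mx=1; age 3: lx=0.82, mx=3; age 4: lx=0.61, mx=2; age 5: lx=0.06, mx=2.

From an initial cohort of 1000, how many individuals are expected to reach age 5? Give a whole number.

60

Expected survivors = N0 · l_5 = 1000 × 0.06 = 60 → 60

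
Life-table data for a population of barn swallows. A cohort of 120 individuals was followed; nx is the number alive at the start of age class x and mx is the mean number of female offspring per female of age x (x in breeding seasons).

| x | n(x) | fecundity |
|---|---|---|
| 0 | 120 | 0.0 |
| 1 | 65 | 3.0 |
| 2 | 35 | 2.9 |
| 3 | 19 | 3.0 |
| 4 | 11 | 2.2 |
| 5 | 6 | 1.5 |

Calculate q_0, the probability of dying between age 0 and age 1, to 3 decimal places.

0.458

lx = nx/n0 = nx/120: 1, 0.54167…, 0.29167…, 0.15833…, 0.09167…, 0.05
q_0 = (l_0 − l_1) / l_0 = (1 − 0.541667…) / 1
     = 0.458333… / 1 = 0.458333… → 0.458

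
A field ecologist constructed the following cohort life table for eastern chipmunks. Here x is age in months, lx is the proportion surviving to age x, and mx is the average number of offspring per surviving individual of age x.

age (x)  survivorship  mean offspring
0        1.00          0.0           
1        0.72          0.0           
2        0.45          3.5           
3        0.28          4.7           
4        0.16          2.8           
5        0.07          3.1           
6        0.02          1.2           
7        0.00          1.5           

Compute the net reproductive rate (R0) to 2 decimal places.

lx·mx by age: 0, 0, 1.575, 1.316, 0.448, 0.217, 0.024, 0
R0 = Σ lx·mx = 3.58 → 3.58

3.58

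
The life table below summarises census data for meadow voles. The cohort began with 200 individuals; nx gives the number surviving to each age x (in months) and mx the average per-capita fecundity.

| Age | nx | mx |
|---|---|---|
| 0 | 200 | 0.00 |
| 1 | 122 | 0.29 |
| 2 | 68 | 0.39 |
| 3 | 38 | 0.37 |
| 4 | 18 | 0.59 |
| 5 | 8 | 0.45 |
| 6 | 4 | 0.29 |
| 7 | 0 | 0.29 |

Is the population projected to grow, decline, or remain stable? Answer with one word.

declining

lx = nx/n0 = nx/200: 1, 0.61, 0.34, 0.19, 0.09, 0.04, 0.02, 0
R0 = Σ lx·mx = 0 + 0.1769 + 0.1326 + 0.0703 + 0.0531 + 0.018 + 0.0058 + 0 = 0.4567
R0 < 1, so the population is declining.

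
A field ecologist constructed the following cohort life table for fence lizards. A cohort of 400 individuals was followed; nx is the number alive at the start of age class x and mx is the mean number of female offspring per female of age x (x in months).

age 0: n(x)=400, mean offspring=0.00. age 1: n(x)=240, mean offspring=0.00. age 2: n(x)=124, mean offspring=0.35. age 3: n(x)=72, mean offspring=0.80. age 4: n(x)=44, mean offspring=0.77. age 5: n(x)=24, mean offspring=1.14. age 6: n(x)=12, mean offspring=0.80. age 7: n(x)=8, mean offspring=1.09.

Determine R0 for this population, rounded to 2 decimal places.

0.45

lx = nx/n0 = nx/400: 1, 0.6, 0.31, 0.18, 0.11, 0.06, 0.03, 0.02
lx·mx by age: 0, 0, 0.1085, 0.144, 0.0847, 0.0684, 0.024, 0.0218
R0 = Σ lx·mx = 0.4514 → 0.45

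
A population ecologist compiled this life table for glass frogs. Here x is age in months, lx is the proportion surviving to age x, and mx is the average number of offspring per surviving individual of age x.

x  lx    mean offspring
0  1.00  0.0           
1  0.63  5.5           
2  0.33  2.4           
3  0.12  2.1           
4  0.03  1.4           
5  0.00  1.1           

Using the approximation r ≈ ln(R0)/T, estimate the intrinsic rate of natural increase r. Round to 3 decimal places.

R0 = Σ lx·mx = 0 + 3.465 + 0.792 + 0.252 + 0.042 + 0 = 4.551
Σ x·lx·mx = 5.973; T = 5.973/4.551 = 1.31246…
r ≈ ln(R0)/T = ln(4.551)/1.31246… = 1.15459… → 1.155

1.155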